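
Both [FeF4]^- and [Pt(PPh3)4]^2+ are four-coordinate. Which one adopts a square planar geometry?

[Pt(PPh3)4]^2+

For [FeF4]^-: Summing ligand charges against the −1 overall charge gives an oxidation state of +3 for iron. Iron is a group-8 element; Fe(III) is therefore d⁵. A high-spin d⁵ ion has zero CFSE in either geometry, so four ligands adopt the sterically favoured tetrahedral geometry. → tetrahedral.
For [Pt(PPh3)4]^2+: Summing ligand charges against the +2 overall charge gives an oxidation state of +2 for platinum. Group 10 minus oxidation state 2 gives a d⁸ configuration. A 5d d⁸ ion has a large crystal-field splitting; square planar leaves the high-energy d_{x²−y²} orbital empty and maximises CFSE. → square planar.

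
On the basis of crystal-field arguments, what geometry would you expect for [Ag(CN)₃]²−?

trigonal planar

Each cyanide is −1; balancing the −2 overall charge requires Ag(I).
Silver is a group-11 element; Ag(I) is therefore d¹⁰.
With 3 monodentate ligands the coordination number is 3.
Three ligands around a d¹⁰ centre minimise repulsion in a trigonal-planar arrangement.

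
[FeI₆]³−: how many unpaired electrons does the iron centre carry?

Each iodide is −1; balancing the −3 overall charge requires Fe(III).
Iron is a group-8 element; Fe(III) is therefore d⁵.
The spin state decides the count: Iodide is a weak-field ligand for a first-row metal, so the complex is high-spin.
An octahedral high-spin d⁵ ion is t₂g³e_g², giving 5 unpaired electrons.

5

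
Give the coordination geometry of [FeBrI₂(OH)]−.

Each bromide is −1; each iodide is −1; each hydroxide is −1; balancing the −1 overall charge requires Fe(III).
Fe sits in group 8, so the d-electron count is 8 − 3 = 5.
Coordination number: 4.
Bromide, hydroxide, and iodide are weak-field ligands.
A high-spin d⁵ ion has zero CFSE in either geometry, so four ligands adopt the sterically favoured tetrahedral geometry.

tetrahedral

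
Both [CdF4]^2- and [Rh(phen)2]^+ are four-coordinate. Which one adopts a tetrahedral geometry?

[CdF4]^2-

For [CdF4]^2-: Ligand charges: each fluoride is −1. With an overall charge of −2 the cadmium centre must be in the +2 oxidation state. Cd sits in group 12, so the d-electron count is 12 − 2 = 10. A d¹⁰ ion has no crystal-field stabilisation preference between square planar and tetrahedral, so four ligands adopt the sterically favoured tetrahedral geometry. → tetrahedral.
For [Rh(phen)2]^+: Ligand charges: 1,10-phenanthroline is neutral. With an overall charge of +1 the rhodium centre must be in the +1 oxidation state. Rh sits in group 9, so the d-electron count is 9 − 1 = 8. A 4d d⁸ ion has a large crystal-field splitting; square planar leaves the high-energy d_{x²−y²} orbital empty and maximises CFSE. → square planar.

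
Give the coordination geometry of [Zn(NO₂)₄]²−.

tetrahedral

Ligand charges: each nitro (N-bound nitrite) is −1. With an overall charge of −2 the zinc centre must be in the +2 oxidation state.
Zinc is a group-12 element; Zn(II) is therefore d¹⁰.
Coordination number: 4.
A d¹⁰ ion has no crystal-field stabilisation preference between square planar and tetrahedral, so four ligands adopt the sterically favoured tetrahedral geometry.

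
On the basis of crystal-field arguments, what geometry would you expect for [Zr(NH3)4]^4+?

tetrahedral

Ammonia is neutral; balancing the +4 overall charge requires Zr(IV).
Group 4 minus oxidation state 4 gives a d⁰ configuration.
Coordination number: 4.
A d⁰ ion has no crystal-field stabilisation preference between square planar and tetrahedral, so four ligands adopt the sterically favoured tetrahedral geometry.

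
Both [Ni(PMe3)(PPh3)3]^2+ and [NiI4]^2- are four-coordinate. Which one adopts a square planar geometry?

For [Ni(PMe3)(PPh3)3]^2+: Ligand charges: trimethylphosphine is neutral; triphenylphosphine is neutral. With an overall charge of +2 the nickel centre must be in the +2 oxidation state. Ni sits in group 10, so the d-electron count is 10 − 2 = 8. Trimethylphosphine and triphenylphosphine are strong-field ligands (high in the spectrochemical series). A 3d d⁸ ion with strong-field ligands gains enough CFSE to favour square planar over tetrahedral. → square planar.
For [NiI4]^2-: Each iodide is −1; balancing the −2 overall charge requires Ni(II). Nickel is a group-10 element; Ni(II) is therefore d⁸. Iodide is a weak-field ligand. With weak-field ligands the CFSE gain from square planar is small, so a 3d d⁸ ion takes the sterically preferred tetrahedral geometry. → tetrahedral.

[Ni(PMe3)(PPh3)3]^2+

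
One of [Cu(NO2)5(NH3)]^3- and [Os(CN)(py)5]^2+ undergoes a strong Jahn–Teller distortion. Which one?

[Cu(NO2)5(NH3)]^3-: Summing ligand charges against the −3 overall charge gives an oxidation state of +2 for copper. Group 11 minus oxidation state 2 gives a d⁹ configuration. The t₂g⁶e_g³ configuration has an unevenly filled e_g set; the Jahn–Teller theorem predicts a tetragonal distortion (typically axial elongation) to lift the degeneracy.
[Os(CN)(py)5]^2+: Each cyanide is −1; pyridine is neutral; balancing the +2 overall charge requires Os(III). Group 8 minus oxidation state 3 gives a d⁵ configuration. A 5d ion has a large Δₒ and is invariably low-spin. The d⁵ configuration leaves the e_g set evenly filled (or empty) — no strong Jahn–Teller driving force.

[Cu(NO2)5(NH3)]^3-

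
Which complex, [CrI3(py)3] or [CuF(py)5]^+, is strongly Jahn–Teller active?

[CuF(py)5]^+

[CrI3(py)3]: Summing ligand charges against the 0 overall charge gives an oxidation state of +3 for chromium. Group 6 minus oxidation state 3 gives a d³ configuration. The d³ configuration leaves the e_g set evenly filled (or empty) — no strong Jahn–Teller driving force.
[CuF(py)5]^+: Summing ligand charges against the +1 overall charge gives an oxidation state of +2 for copper. Copper is a group-11 element; Cu(II) is therefore d⁹. The t₂g⁶e_g³ configuration has an unevenly filled e_g set; the Jahn–Teller theorem predicts a tetragonal distortion (typically axial elongation) to lift the degeneracy.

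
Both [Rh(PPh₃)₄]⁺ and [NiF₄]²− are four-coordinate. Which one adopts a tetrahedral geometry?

For [Rh(PPh₃)₄]⁺: Ligand charges: triphenylphosphine is neutral. With an overall charge of +1 the rhodium centre must be in the +1 oxidation state. Rhodium is a group-9 element; Rh(I) is therefore d⁸. A 4d d⁸ ion has a large crystal-field splitting; square planar leaves the high-energy d_{x²−y²} orbital empty and maximises CFSE. → square planar.
For [NiF₄]²−: Ligand charges: each fluoride is −1. With an overall charge of −2 the nickel centre must be in the +2 oxidation state. Group 10 minus oxidation state 2 gives a d⁸ configuration. Fluoride is a weak-field ligand. With weak-field ligands the CFSE gain from square planar is small, so a 3d d⁸ ion takes the sterically preferred tetrahedral geometry. → tetrahedral.

[NiF₄]²−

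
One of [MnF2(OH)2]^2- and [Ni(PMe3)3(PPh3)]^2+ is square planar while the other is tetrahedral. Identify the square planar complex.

[Ni(PMe3)3(PPh3)]^2+

For [MnF2(OH)2]^2-: Summing ligand charges against the −2 overall charge gives an oxidation state of +2 for manganese. Group 7 minus oxidation state 2 gives a d⁵ configuration. A high-spin d⁵ ion has zero CFSE in either geometry, so four ligands adopt the sterically favoured tetrahedral geometry. → tetrahedral.
For [Ni(PMe3)3(PPh3)]^2+: Ligand charges: trimethylphosphine is neutral; triphenylphosphine is neutral. With an overall charge of +2 the nickel centre must be in the +2 oxidation state. Ni sits in group 10, so the d-electron count is 10 − 2 = 8. Trimethylphosphine and triphenylphosphine are strong-field ligands (high in the spectrochemical series). A 3d d⁸ ion with strong-field ligands gains enough CFSE to favour square planar over tetrahedral. → square planar.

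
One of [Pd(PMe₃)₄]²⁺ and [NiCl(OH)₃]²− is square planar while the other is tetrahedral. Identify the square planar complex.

For [Pd(PMe₃)₄]²⁺: Ligand charges: trimethylphosphine is neutral. With an overall charge of +2 the palladium centre must be in the +2 oxidation state. Group 10 minus oxidation state 2 gives a d⁸ configuration. A 4d d⁸ ion has a large crystal-field splitting; square planar leaves the high-energy d_{x²−y²} orbital empty and maximises CFSE. → square planar.
For [NiCl(OH)₃]²−: Each chloride is −1; each hydroxide is −1; balancing the −2 overall charge requires Ni(II). Ni sits in group 10, so the d-electron count is 10 − 2 = 8. Chloride and hydroxide are weak-field ligands. With weak-field ligands the CFSE gain from square planar is small, so a 3d d⁸ ion takes the sterically preferred tetrahedral geometry. → tetrahedral.

[Pd(PMe₃)₄]²⁺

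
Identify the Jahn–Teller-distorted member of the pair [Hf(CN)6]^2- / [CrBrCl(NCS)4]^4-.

[Hf(CN)6]^2-: Ligand charges: each cyanide is −1. With an overall charge of −2 the hafnium centre must be in the +4 oxidation state. Hf sits in group 4, so the d-electron count is 4 − 4 = 0. The d⁰ configuration leaves the e_g set evenly filled (or empty) — no strong Jahn–Teller driving force.
[CrBrCl(NCS)4]^4-: Summing ligand charges against the −4 overall charge gives an oxidation state of +2 for chromium. Chromium is a group-6 element; Cr(II) is therefore d⁴. Bromide, chloride, and isothiocyanate are weak-field ligands for a first-row metal, so the complex is high-spin. The t₂g³e_g¹ (high-spin) configuration has an unevenly filled e_g set; the Jahn–Teller theorem predicts a tetragonal distortion (typically axial elongation) to lift the degeneracy.

[CrBrCl(NCS)4]^4-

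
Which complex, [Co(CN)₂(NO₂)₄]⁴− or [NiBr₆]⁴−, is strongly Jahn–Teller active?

[Co(CN)₂(NO₂)₄]⁴−: Summing ligand charges against the −4 overall charge gives an oxidation state of +2 for cobalt. Group 9 minus oxidation state 2 gives a d⁷ configuration. Cyanide and nitro (N-bound nitrite) are strong-field ligands (high in the spectrochemical series) for a first-row metal, so the complex is low-spin. The t₂g⁶e_g¹ (low-spin) configuration has an unevenly filled e_g set; the Jahn–Teller theorem predicts a tetragonal distortion (typically axial elongation) to lift the degeneracy.
[NiBr₆]⁴−: Summing ligand charges against the −4 overall charge gives an oxidation state of +2 for nickel. Ni sits in group 10, so the d-electron count is 10 − 2 = 8. The d⁸ configuration leaves the e_g set evenly filled (or empty) — no strong Jahn–Teller driving force.

[Co(CN)₂(NO₂)₄]⁴−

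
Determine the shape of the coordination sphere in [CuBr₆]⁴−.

octahedral

Summing ligand charges against the −4 overall charge gives an oxidation state of +2 for copper.
Copper is a group-11 element; Cu(II) is therefore d⁹.
With 6 monodentate ligands the coordination number is 6.
Six donors around a single metal centre give an octahedral coordination sphere.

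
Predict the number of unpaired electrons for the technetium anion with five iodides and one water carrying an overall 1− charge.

3 unpaired electrons

Each iodide is −1; water is neutral; balancing the −1 overall charge requires Tc(IV).
Tc sits in group 7, so the d-electron count is 7 − 4 = 3.
In an octahedral field the d³ configuration is t₂g³e_g⁰ (only one arrangement possible), giving 3 unpaired electrons.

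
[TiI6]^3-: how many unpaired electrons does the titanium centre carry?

Each iodide is −1; balancing the −3 overall charge requires Ti(III).
Ti sits in group 4, so the d-electron count is 4 − 3 = 1.
In an octahedral field the d¹ configuration is t₂g¹e_g⁰ (only one arrangement possible), giving 1 unpaired electron.

1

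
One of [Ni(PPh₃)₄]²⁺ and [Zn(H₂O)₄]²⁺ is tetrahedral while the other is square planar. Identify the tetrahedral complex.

For [Ni(PPh₃)₄]²⁺: Summing ligand charges against the +2 overall charge gives an oxidation state of +2 for nickel. Group 10 minus oxidation state 2 gives a d⁸ configuration. Triphenylphosphine is a strong-field ligand (high in the spectrochemical series). A 3d d⁸ ion with strong-field ligands gains enough CFSE to favour square planar over tetrahedral. → square planar.
For [Zn(H₂O)₄]²⁺: Summing ligand charges against the +2 overall charge gives an oxidation state of +2 for zinc. Zn sits in group 12, so the d-electron count is 12 − 2 = 10. A d¹⁰ ion has no crystal-field stabilisation preference between square planar and tetrahedral, so four ligands adopt the sterically favoured tetrahedral geometry. → tetrahedral.

[Zn(H₂O)₄]²⁺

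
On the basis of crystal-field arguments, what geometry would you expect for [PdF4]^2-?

Ligand charges: each fluoride is −1. With an overall charge of −2 the palladium centre must be in the +2 oxidation state.
Group 10 minus oxidation state 2 gives a d⁸ configuration.
Coordination number: 4.
A 4d d⁸ ion has a large crystal-field splitting; square planar leaves the high-energy d_{x²−y²} orbital empty and maximises CFSE.

square planar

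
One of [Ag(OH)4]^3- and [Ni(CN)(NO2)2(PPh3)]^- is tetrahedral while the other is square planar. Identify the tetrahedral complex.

[Ag(OH)4]^3-

For [Ag(OH)4]^3-: Ligand charges: each hydroxide is −1. With an overall charge of −3 the silver centre must be in the +1 oxidation state. Group 11 minus oxidation state 1 gives a d¹⁰ configuration. A d¹⁰ ion has no crystal-field stabilisation preference between square planar and tetrahedral, so four ligands adopt the sterically favoured tetrahedral geometry. → tetrahedral.
For [Ni(CN)(NO2)2(PPh3)]^-: Summing ligand charges against the −1 overall charge gives an oxidation state of +2 for nickel. Group 10 minus oxidation state 2 gives a d⁸ configuration. Cyanide, nitro (N-bound nitrite), and triphenylphosphine are strong-field ligands (high in the spectrochemical series). A 3d d⁸ ion with strong-field ligands gains enough CFSE to favour square planar over tetrahedral. → square planar.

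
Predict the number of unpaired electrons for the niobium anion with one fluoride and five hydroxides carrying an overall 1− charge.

0

Summing ligand charges against the −1 overall charge gives an oxidation state of +5 for niobium.
Niobium is a group-5 element; Nb(V) is therefore d⁰.
In an octahedral field the d⁰ configuration is t₂g⁰e_g⁰, giving 0 unpaired electrons.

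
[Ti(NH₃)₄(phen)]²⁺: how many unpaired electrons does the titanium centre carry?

2 unpaired electrons

Ammonia is neutral; 1,10-phenanthroline is neutral; balancing the +2 overall charge requires Ti(II).
Titanium is a group-4 element; Ti(II) is therefore d².
Counting donor atoms: 4×ammonia (monodentate) → 4 donors; 1×1,10-phenanthroline (bidentate) → 2 donors. Coordination number = 6.
In an octahedral field the d² configuration is t₂g²e_g⁰ (only one arrangement possible), giving 2 unpaired electrons.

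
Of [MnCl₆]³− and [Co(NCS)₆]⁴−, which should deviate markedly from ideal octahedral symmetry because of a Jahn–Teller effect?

[MnCl₆]³−: Summing ligand charges against the −3 overall charge gives an oxidation state of +3 for manganese. Mn sits in group 7, so the d-electron count is 7 − 3 = 4. Chloride is a weak-field ligand for a first-row metal, so the complex is high-spin. The t₂g³e_g¹ (high-spin) configuration has an unevenly filled e_g set; the Jahn–Teller theorem predicts a tetragonal distortion (typically axial elongation) to lift the degeneracy.
[Co(NCS)₆]⁴−: Summing ligand charges against the −4 overall charge gives an oxidation state of +2 for cobalt. Cobalt is a group-9 element; Co(II) is therefore d⁷. Isothiocyanate is a weak-field ligand for a first-row metal, so the complex is high-spin. The d⁷ configuration leaves the e_g set evenly filled (or empty) — no strong Jahn–Teller driving force.

[MnCl₆]³−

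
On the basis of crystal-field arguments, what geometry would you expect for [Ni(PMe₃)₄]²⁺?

square planar

Summing ligand charges against the +2 overall charge gives an oxidation state of +2 for nickel.
Nickel is a group-10 element; Ni(II) is therefore d⁸.
Coordination number: 4.
Trimethylphosphine is a strong-field ligand (high in the spectrochemical series).
A 3d d⁸ ion with strong-field ligands gains enough CFSE to favour square planar over tetrahedral.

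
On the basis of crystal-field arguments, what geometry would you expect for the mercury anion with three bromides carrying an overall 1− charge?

trigonal planar

Summing ligand charges against the −1 overall charge gives an oxidation state of +2 for mercury.
Hg sits in group 12, so the d-electron count is 12 − 2 = 10.
Coordination number: 3.
Three ligands around a d¹⁰ centre minimise repulsion in a trigonal-planar arrangement.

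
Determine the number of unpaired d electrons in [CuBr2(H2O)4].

Summing ligand charges against the 0 overall charge gives an oxidation state of +2 for copper.
Group 11 minus oxidation state 2 gives a d⁹ configuration.
In an octahedral field the d⁹ configuration is t₂g⁶e_g³ (only one arrangement possible), giving 1 unpaired electron.

1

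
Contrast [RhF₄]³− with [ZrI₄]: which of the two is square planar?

For [RhF₄]³−: Each fluoride is −1; balancing the −3 overall charge requires Rh(I). Rhodium is a group-9 element; Rh(I) is therefore d⁸. A 4d d⁸ ion has a large crystal-field splitting; square planar leaves the high-energy d_{x²−y²} orbital empty and maximises CFSE. → square planar.
For [ZrI₄]: Summing ligand charges against the 0 overall charge gives an oxidation state of +4 for zirconium. Zr sits in group 4, so the d-electron count is 4 − 4 = 0. A d⁰ ion has no crystal-field stabilisation preference between square planar and tetrahedral, so four ligands adopt the sterically favoured tetrahedral geometry. → tetrahedral.

[RhF₄]³−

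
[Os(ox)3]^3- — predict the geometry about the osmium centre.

Summing ligand charges against the −3 overall charge gives an oxidation state of +3 for osmium.
Group 8 minus oxidation state 3 gives a d⁵ configuration.
Counting donor atoms: 3×oxalate (bidentate) → 6 donors. Coordination number = 6.
Six donors around a single metal centre give an octahedral coordination sphere.

octahedral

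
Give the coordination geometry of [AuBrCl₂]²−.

trigonal planar

Ligand charges: each bromide is −1; each chloride is −1. With an overall charge of −2 the gold centre must be in the +1 oxidation state.
Group 11 minus oxidation state 1 gives a d¹⁰ configuration.
With 3 monodentate ligands the coordination number is 3.
Three ligands around a d¹⁰ centre minimise repulsion in a trigonal-planar arrangement.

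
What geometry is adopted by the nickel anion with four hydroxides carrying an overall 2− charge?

Ligand charges: each hydroxide is −1. With an overall charge of −2 the nickel centre must be in the +2 oxidation state.
Nickel is a group-10 element; Ni(II) is therefore d⁸.
Coordination number: 4.
Hydroxide is a weak-field ligand.
With weak-field ligands the CFSE gain from square planar is small, so a 3d d⁸ ion takes the sterically preferred tetrahedral geometry.

tetrahedral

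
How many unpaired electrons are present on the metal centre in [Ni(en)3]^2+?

2 unpaired electrons

Ligand charges: ethylenediamine is neutral. With an overall charge of +2 the nickel centre must be in the +2 oxidation state.
Nickel is a group-10 element; Ni(II) is therefore d⁸.
Counting donor atoms: 3×ethylenediamine (bidentate) → 6 donors. Coordination number = 6.
In an octahedral field the d⁸ configuration is t₂g⁶e_g² (only one arrangement possible), giving 2 unpaired electrons.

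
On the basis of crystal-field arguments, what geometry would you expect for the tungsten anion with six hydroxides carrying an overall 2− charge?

Summing ligand charges against the −2 overall charge gives an oxidation state of +4 for tungsten.
W sits in group 6, so the d-electron count is 6 − 4 = 2.
Coordination number: 6.
Six donors around a single metal centre give an octahedral coordination sphere.

octahedral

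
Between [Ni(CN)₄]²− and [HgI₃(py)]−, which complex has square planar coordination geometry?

For [Ni(CN)₄]²−: Each cyanide is −1; balancing the −2 overall charge requires Ni(II). Group 10 minus oxidation state 2 gives a d⁸ configuration. Cyanide is a strong-field ligand (high in the spectrochemical series). A 3d d⁸ ion with strong-field ligands gains enough CFSE to favour square planar over tetrahedral. → square planar.
For [HgI₃(py)]−: Summing ligand charges against the −1 overall charge gives an oxidation state of +2 for mercury. Group 12 minus oxidation state 2 gives a d¹⁰ configuration. A d¹⁰ ion has no crystal-field stabilisation preference between square planar and tetrahedral, so four ligands adopt the sterically favoured tetrahedral geometry. → tetrahedral.

[Ni(CN)₄]²−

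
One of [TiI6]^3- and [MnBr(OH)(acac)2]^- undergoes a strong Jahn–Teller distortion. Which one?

[TiI6]^3-: Ligand charges: each iodide is −1. With an overall charge of −3 the titanium centre must be in the +3 oxidation state. Ti sits in group 4, so the d-electron count is 4 − 3 = 1. The d¹ configuration leaves the e_g set evenly filled (or empty) — no strong Jahn–Teller driving force.
[MnBr(OH)(acac)2]^-: Summing ligand charges against the −1 overall charge gives an oxidation state of +3 for manganese. Group 7 minus oxidation state 3 gives a d⁴ configuration. Acetylacetonate, bromide, and hydroxide are weak-field ligands for a first-row metal, so the complex is high-spin. The t₂g³e_g¹ (high-spin) configuration has an unevenly filled e_g set; the Jahn–Teller theorem predicts a tetragonal distortion (typically axial elongation) to lift the degeneracy.

[MnBr(OH)(acac)2]^-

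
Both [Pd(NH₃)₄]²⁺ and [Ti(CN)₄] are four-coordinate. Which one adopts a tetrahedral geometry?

For [Pd(NH₃)₄]²⁺: Summing ligand charges against the +2 overall charge gives an oxidation state of +2 for palladium. Pd sits in group 10, so the d-electron count is 10 − 2 = 8. A 4d d⁸ ion has a large crystal-field splitting; square planar leaves the high-energy d_{x²−y²} orbital empty and maximises CFSE. → square planar.
For [Ti(CN)₄]: Summing ligand charges against the 0 overall charge gives an oxidation state of +4 for titanium. Group 4 minus oxidation state 4 gives a d⁰ configuration. A d⁰ ion has no crystal-field stabilisation preference between square planar and tetrahedral, so four ligands adopt the sterically favoured tetrahedral geometry. → tetrahedral.

[Ti(CN)₄]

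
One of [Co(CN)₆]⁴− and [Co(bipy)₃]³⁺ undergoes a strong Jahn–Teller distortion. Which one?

[Co(CN)₆]⁴−

[Co(CN)₆]⁴−: Summing ligand charges against the −4 overall charge gives an oxidation state of +2 for cobalt. Cobalt is a group-9 element; Co(II) is therefore d⁷. Cyanide is a strong-field ligand (high in the spectrochemical series) for a first-row metal, so the complex is low-spin. The t₂g⁶e_g¹ (low-spin) configuration has an unevenly filled e_g set; the Jahn–Teller theorem predicts a tetragonal distortion (typically axial elongation) to lift the degeneracy.
[Co(bipy)₃]³⁺: Ligand charges: 2,2′-bipyridine is neutral. With an overall charge of +3 the cobalt centre must be in the +3 oxidation state. Group 9 minus oxidation state 3 gives a d⁶ configuration. Co(III) has an exceptionally large octahedral splitting and is low-spin with essentially every ligand except fluoride. The d⁶ configuration leaves the e_g set evenly filled (or empty) — no strong Jahn–Teller driving force.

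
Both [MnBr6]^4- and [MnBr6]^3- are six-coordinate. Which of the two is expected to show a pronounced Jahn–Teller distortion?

[MnBr6]^3-

[MnBr6]^4-: Ligand charges: each bromide is −1. With an overall charge of −4 the manganese centre must be in the +2 oxidation state. Mn sits in group 7, so the d-electron count is 7 − 2 = 5. Bromide is a weak-field ligand for a first-row metal, so the complex is high-spin. The d⁵ configuration leaves the e_g set evenly filled (or empty) — no strong Jahn–Teller driving force.
[MnBr6]^3-: Each bromide is −1; balancing the −3 overall charge requires Mn(III). Mn sits in group 7, so the d-electron count is 7 − 3 = 4. Bromide is a weak-field ligand for a first-row metal, so the complex is high-spin. The t₂g³e_g¹ (high-spin) configuration has an unevenly filled e_g set; the Jahn–Teller theorem predicts a tetragonal distortion (typically axial elongation) to lift the degeneracy.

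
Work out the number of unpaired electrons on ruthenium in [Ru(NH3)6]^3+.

1

Ammonia is neutral; balancing the +3 overall charge requires Ru(III).
Ru sits in group 8, so the d-electron count is 8 − 3 = 5.
The spin state decides the count: a 4d ion has a large Δₒ and is invariably low-spin.
An octahedral low-spin d⁵ ion is t₂g⁵e_g⁰, giving 1 unpaired electron.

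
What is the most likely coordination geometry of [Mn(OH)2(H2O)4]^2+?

Ligand charges: each hydroxide is −1; water is neutral. With an overall charge of +2 the manganese centre must be in the +4 oxidation state.
Mn sits in group 7, so the d-electron count is 7 − 4 = 3.
Coordination number: 6.
Six donors around a single metal centre give an octahedral coordination sphere.

octahedral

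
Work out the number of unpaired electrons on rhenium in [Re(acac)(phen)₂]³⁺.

Summing ligand charges against the +3 overall charge gives an oxidation state of +4 for rhenium.
Rhenium is a group-7 element; Re(IV) is therefore d³.
Counting donor atoms: 1×acetylacetonate (bidentate) → 2 donors; 2×1,10-phenanthroline (bidentate) → 4 donors. Coordination number = 6.
In an octahedral field the d³ configuration is t₂g³e_g⁰ (only one arrangement possible), giving 3 unpaired electrons.

3 unpaired electrons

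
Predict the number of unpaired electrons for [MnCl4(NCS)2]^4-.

Summing ligand charges against the −4 overall charge gives an oxidation state of +2 for manganese.
Group 7 minus oxidation state 2 gives a d⁵ configuration.
The spin state decides the count: Chloride and isothiocyanate are weak-field ligands for a first-row metal, so the complex is high-spin.
An octahedral high-spin d⁵ ion is t₂g³e_g², giving 5 unpaired electrons.

5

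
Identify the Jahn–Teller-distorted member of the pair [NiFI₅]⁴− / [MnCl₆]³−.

[NiFI₅]⁴−: Summing ligand charges against the −4 overall charge gives an oxidation state of +2 for nickel. Nickel is a group-10 element; Ni(II) is therefore d⁸. The d⁸ configuration leaves the e_g set evenly filled (or empty) — no strong Jahn–Teller driving force.
[MnCl₆]³−: Each chloride is −1; balancing the −3 overall charge requires Mn(III). Mn sits in group 7, so the d-electron count is 7 − 3 = 4. Chloride is a weak-field ligand for a first-row metal, so the complex is high-spin. The t₂g³e_g¹ (high-spin) configuration has an unevenly filled e_g set; the Jahn–Teller theorem predicts a tetragonal distortion (typically axial elongation) to lift the degeneracy.

[MnCl₆]³−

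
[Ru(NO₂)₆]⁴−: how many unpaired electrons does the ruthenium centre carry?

0

Summing ligand charges against the −4 overall charge gives an oxidation state of +2 for ruthenium.
Ru sits in group 8, so the d-electron count is 8 − 2 = 6.
The spin state decides the count: a 4d ion has a large Δₒ and is invariably low-spin.
An octahedral low-spin d⁶ ion is t₂g⁶e_g⁰, giving 0 unpaired electrons.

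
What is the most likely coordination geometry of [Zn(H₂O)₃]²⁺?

trigonal planar

Ligand charges: water is neutral. With an overall charge of +2 the zinc centre must be in the +2 oxidation state.
Zinc is a group-12 element; Zn(II) is therefore d¹⁰.
Coordination number: 3.
Three ligands around a d¹⁰ centre minimise repulsion in a trigonal-planar arrangement.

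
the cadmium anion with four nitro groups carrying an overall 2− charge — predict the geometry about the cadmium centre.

Summing ligand charges against the −2 overall charge gives an oxidation state of +2 for cadmium.
Cd sits in group 12, so the d-electron count is 12 − 2 = 10.
With 4 monodentate ligands the coordination number is 4.
A d¹⁰ ion has no crystal-field stabilisation preference between square planar and tetrahedral, so four ligands adopt the sterically favoured tetrahedral geometry.

tetrahedral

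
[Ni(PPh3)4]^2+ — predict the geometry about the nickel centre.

Summing ligand charges against the +2 overall charge gives an oxidation state of +2 for nickel.
Ni sits in group 10, so the d-electron count is 10 − 2 = 8.
Coordination number: 4.
Triphenylphosphine is a strong-field ligand (high in the spectrochemical series).
A 3d d⁸ ion with strong-field ligands gains enough CFSE to favour square planar over tetrahedral.

square planar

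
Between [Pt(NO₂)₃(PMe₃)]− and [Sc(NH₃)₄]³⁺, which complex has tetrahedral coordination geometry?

For [Pt(NO₂)₃(PMe₃)]−: Summing ligand charges against the −1 overall charge gives an oxidation state of +2 for platinum. Group 10 minus oxidation state 2 gives a d⁸ configuration. A 5d d⁸ ion has a large crystal-field splitting; square planar leaves the high-energy d_{x²−y²} orbital empty and maximises CFSE. → square planar.
For [Sc(NH₃)₄]³⁺: Ligand charges: ammonia is neutral. With an overall charge of +3 the scandium centre must be in the +3 oxidation state. Group 3 minus oxidation state 3 gives a d⁰ configuration. A d⁰ ion has no crystal-field stabilisation preference between square planar and tetrahedral, so four ligands adopt the sterically favoured tetrahedral geometry. → tetrahedral.

[Sc(NH₃)₄]³⁺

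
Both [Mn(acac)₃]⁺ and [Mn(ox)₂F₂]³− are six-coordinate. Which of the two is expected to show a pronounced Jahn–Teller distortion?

[Mn(acac)₃]⁺: Ligand charges: each acetylacetonate is −1. With an overall charge of +1 the manganese centre must be in the +4 oxidation state. Mn sits in group 7, so the d-electron count is 7 − 4 = 3. The d³ configuration leaves the e_g set evenly filled (or empty) — no strong Jahn–Teller driving force.
[Mn(ox)₂F₂]³−: Each oxalate is −2; each fluoride is −1; balancing the −3 overall charge requires Mn(III). Manganese is a group-7 element; Mn(III) is therefore d⁴. Fluoride and oxalate are weak-field ligands for a first-row metal, so the complex is high-spin. The t₂g³e_g¹ (high-spin) configuration has an unevenly filled e_g set; the Jahn–Teller theorem predicts a tetragonal distortion (typically axial elongation) to lift the degeneracy.

[Mn(ox)₂F₂]³−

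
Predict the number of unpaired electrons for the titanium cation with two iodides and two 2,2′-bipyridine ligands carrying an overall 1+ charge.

Ligand charges: each iodide is −1; 2,2′-bipyridine is neutral. With an overall charge of +1 the titanium centre must be in the +3 oxidation state.
Group 4 minus oxidation state 3 gives a d¹ configuration.
Counting donor atoms: 2×iodide (monodentate) → 2 donors; 2×2,2′-bipyridine (bidentate) → 4 donors. Coordination number = 6.
In an octahedral field the d¹ configuration is t₂g¹e_g⁰ (only one arrangement possible), giving 1 unpaired electron.

1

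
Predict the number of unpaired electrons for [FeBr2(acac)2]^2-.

4

Ligand charges: each bromide is −1; each acetylacetonate is −1. With an overall charge of −2 the iron centre must be in the +2 oxidation state.
Fe sits in group 8, so the d-electron count is 8 − 2 = 6.
Counting donor atoms: 2×bromide (monodentate) → 2 donors; 2×acetylacetonate (bidentate) → 4 donors. Coordination number = 6.
The spin state decides the count: Acetylacetonate and bromide are weak-field ligands for a first-row metal, so the complex is high-spin.
An octahedral high-spin d⁶ ion is t₂g⁴e_g², giving 4 unpaired electrons.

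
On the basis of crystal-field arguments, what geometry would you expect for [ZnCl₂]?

linear

Ligand charges: each chloride is −1. With an overall charge of 0 the zinc centre must be in the +2 oxidation state.
Zn sits in group 12, so the d-electron count is 12 − 2 = 10.
With 2 monodentate ligands the coordination number is 2.
A d¹⁰ ion with only two ligands adopts a linear arrangement (sp hybridisation; no CFSE preference).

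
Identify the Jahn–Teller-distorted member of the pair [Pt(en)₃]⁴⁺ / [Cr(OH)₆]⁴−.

[Pt(en)₃]⁴⁺: Summing ligand charges against the +4 overall charge gives an oxidation state of +4 for platinum. Platinum is a group-10 element; Pt(IV) is therefore d⁶. A 5d ion has a large Δₒ and is invariably low-spin. The d⁶ configuration leaves the e_g set evenly filled (or empty) — no strong Jahn–Teller driving force.
[Cr(OH)₆]⁴−: Summing ligand charges against the −4 overall charge gives an oxidation state of +2 for chromium. Chromium is a group-6 element; Cr(II) is therefore d⁴. Hydroxide is a weak-field ligand for a first-row metal, so the complex is high-spin. The t₂g³e_g¹ (high-spin) configuration has an unevenly filled e_g set; the Jahn–Teller theorem predicts a tetragonal distortion (typically axial elongation) to lift the degeneracy.

[Cr(OH)₆]⁴−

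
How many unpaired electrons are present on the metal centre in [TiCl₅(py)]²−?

1 unpaired electron

Each chloride is −1; pyridine is neutral; balancing the −2 overall charge requires Ti(III).
Group 4 minus oxidation state 3 gives a d¹ configuration.
In an octahedral field the d¹ configuration is t₂g¹e_g⁰ (only one arrangement possible), giving 1 unpaired electron.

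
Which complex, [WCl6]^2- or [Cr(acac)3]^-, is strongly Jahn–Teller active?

[Cr(acac)3]^-

[WCl6]^2-: Each chloride is −1; balancing the −2 overall charge requires W(IV). W sits in group 6, so the d-electron count is 6 − 4 = 2. The d² configuration leaves the e_g set evenly filled (or empty) — no strong Jahn–Teller driving force.
[Cr(acac)3]^-: Each acetylacetonate is −1; balancing the −1 overall charge requires Cr(II). Cr sits in group 6, so the d-electron count is 6 − 2 = 4. Acetylacetonate is a weak-field ligand for a first-row metal, so the complex is high-spin. The t₂g³e_g¹ (high-spin) configuration has an unevenly filled e_g set; the Jahn–Teller theorem predicts a tetragonal distortion (typically axial elongation) to lift the degeneracy.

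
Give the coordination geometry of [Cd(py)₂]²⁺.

linear

Pyridine is neutral; balancing the +2 overall charge requires Cd(II).
Cd sits in group 12, so the d-electron count is 12 − 2 = 10.
With 2 monodentate ligands the coordination number is 2.
A d¹⁰ ion with only two ligands adopts a linear arrangement (sp hybridisation; no CFSE preference).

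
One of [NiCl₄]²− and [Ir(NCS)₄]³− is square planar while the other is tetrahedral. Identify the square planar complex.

[Ir(NCS)₄]³−

For [NiCl₄]²−: Ligand charges: each chloride is −1. With an overall charge of −2 the nickel centre must be in the +2 oxidation state. Nickel is a group-10 element; Ni(II) is therefore d⁸. Chloride is a weak-field ligand. With weak-field ligands the CFSE gain from square planar is small, so a 3d d⁸ ion takes the sterically preferred tetrahedral geometry. → tetrahedral.
For [Ir(NCS)₄]³−: Summing ligand charges against the −3 overall charge gives an oxidation state of +1 for iridium. Ir sits in group 9, so the d-electron count is 9 − 1 = 8. A 5d d⁸ ion has a large crystal-field splitting; square planar leaves the high-energy d_{x²−y²} orbital empty and maximises CFSE. → square planar.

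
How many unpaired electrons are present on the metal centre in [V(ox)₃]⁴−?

3 unpaired electrons

Each oxalate is −2; balancing the −4 overall charge requires V(II).
Vanadium is a group-5 element; V(II) is therefore d³.
Counting donor atoms: 3×oxalate (bidentate) → 6 donors. Coordination number = 6.
In an octahedral field the d³ configuration is t₂g³e_g⁰ (only one arrangement possible), giving 3 unpaired electrons.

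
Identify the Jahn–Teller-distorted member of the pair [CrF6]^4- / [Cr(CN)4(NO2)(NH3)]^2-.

[CrF6]^4-: Each fluoride is −1; balancing the −4 overall charge requires Cr(II). Cr sits in group 6, so the d-electron count is 6 − 2 = 4. Fluoride is a weak-field ligand for a first-row metal, so the complex is high-spin. The t₂g³e_g¹ (high-spin) configuration has an unevenly filled e_g set; the Jahn–Teller theorem predicts a tetragonal distortion (typically axial elongation) to lift the degeneracy.
[Cr(CN)4(NO2)(NH3)]^2-: Summing ligand charges against the −2 overall charge gives an oxidation state of +3 for chromium. Group 6 minus oxidation state 3 gives a d³ configuration. The d³ configuration leaves the e_g set evenly filled (or empty) — no strong Jahn–Teller driving force.

[CrF6]^4-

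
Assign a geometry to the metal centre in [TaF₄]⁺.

Ligand charges: each fluoride is −1. With an overall charge of +1 the tantalum centre must be in the +5 oxidation state.
Ta sits in group 5, so the d-electron count is 5 − 5 = 0.
With 4 monodentate ligands the coordination number is 4.
A d⁰ ion has no crystal-field stabilisation preference between square planar and tetrahedral, so four ligands adopt the sterically favoured tetrahedral geometry.

tetrahedral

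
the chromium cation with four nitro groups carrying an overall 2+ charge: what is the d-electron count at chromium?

d⁰

Summing ligand charges against the +2 overall charge gives an oxidation state of +6 for chromium.
Cr sits in group 6, so the d-electron count is 6 − 6 = 0.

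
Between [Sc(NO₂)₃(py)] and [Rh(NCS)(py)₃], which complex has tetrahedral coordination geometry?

[Sc(NO₂)₃(py)]

For [Sc(NO₂)₃(py)]: Summing ligand charges against the 0 overall charge gives an oxidation state of +3 for scandium. Group 3 minus oxidation state 3 gives a d⁰ configuration. A d⁰ ion has no crystal-field stabilisation preference between square planar and tetrahedral, so four ligands adopt the sterically favoured tetrahedral geometry. → tetrahedral.
For [Rh(NCS)(py)₃]: Each isothiocyanate is −1; pyridine is neutral; balancing the 0 overall charge requires Rh(I). Group 9 minus oxidation state 1 gives a d⁸ configuration. A 4d d⁸ ion has a large crystal-field splitting; square planar leaves the high-energy d_{x²−y²} orbital empty and maximises CFSE. → square planar.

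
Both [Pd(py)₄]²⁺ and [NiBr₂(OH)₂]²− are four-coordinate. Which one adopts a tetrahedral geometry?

For [Pd(py)₄]²⁺: Pyridine is neutral; balancing the +2 overall charge requires Pd(II). Palladium is a group-10 element; Pd(II) is therefore d⁸. A 4d d⁸ ion has a large crystal-field splitting; square planar leaves the high-energy d_{x²−y²} orbital empty and maximises CFSE. → square planar.
For [NiBr₂(OH)₂]²−: Each bromide is −1; each hydroxide is −1; balancing the −2 overall charge requires Ni(II). Ni sits in group 10, so the d-electron count is 10 − 2 = 8. Bromide and hydroxide are weak-field ligands. With weak-field ligands the CFSE gain from square planar is small, so a 3d d⁸ ion takes the sterically preferred tetrahedral geometry. → tetrahedral.

[NiBr₂(OH)₂]²−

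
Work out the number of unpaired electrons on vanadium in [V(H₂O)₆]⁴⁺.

1 unpaired electron

Summing ligand charges against the +4 overall charge gives an oxidation state of +4 for vanadium.
Vanadium is a group-5 element; V(IV) is therefore d¹.
In an octahedral field the d¹ configuration is t₂g¹e_g⁰ (only one arrangement possible), giving 1 unpaired electron.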